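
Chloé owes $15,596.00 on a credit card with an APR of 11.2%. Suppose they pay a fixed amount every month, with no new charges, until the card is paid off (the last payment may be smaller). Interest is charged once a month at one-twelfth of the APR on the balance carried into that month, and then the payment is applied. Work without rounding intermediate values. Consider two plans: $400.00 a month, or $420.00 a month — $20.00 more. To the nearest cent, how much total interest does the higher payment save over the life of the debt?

$241.27

Monthly rate r = 11.2%/12 = 0.933333% = 0.00933333.
At $400.00/mo: n = ⌈−ln(1 − rB₀/P)/ln(1+r)⌉ = 49 payments (last $279.73); total interest = total paid − $15,596.00 = $3,883.73.
At $420.00/mo: 46 payments (last $338.46); total interest $3,642.46.
Interest saved = $3,883.73 − $3,642.46 = $241.27.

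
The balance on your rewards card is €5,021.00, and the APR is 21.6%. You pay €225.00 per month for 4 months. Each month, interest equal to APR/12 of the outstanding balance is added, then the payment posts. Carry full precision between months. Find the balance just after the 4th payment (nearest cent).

Monthly rate r = 21.6%/12 = 1.8% = 0.018.
Each month: B ← B·(1+r) − €225.00.
Month 1: interest €90.38; balance after payment €4,886.38.
Month 2: interest €87.95; balance after payment €4,749.33.
Month 3: interest €85.49; balance after payment €4,609.82.
Month 4: interest €82.98; balance after payment €4,467.80.

€4,467.80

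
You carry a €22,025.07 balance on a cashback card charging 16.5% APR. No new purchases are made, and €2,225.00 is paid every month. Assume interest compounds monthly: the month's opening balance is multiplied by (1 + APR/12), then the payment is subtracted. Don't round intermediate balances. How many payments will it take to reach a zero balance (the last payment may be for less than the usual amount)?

Monthly rate r = 16.5%/12 = 1.375% = 0.01375.
Recurrence: B ← B·(1+r) − €2,225.00.
Month 1: interest €302.84; balance after payment €20,102.91.
Month 2: interest €276.42; balance after payment €18,154.33.
Closed form: n = −ln(1 − rB₀/P)/ln(1+r) = −ln(0.86389)/ln(1.01375) ≈ 10.714, so the balance reaches zero during payment 11.

11 payments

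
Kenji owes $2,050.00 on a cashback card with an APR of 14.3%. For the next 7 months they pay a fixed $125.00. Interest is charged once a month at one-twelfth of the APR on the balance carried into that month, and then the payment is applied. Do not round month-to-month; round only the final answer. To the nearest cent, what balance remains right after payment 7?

$1,320.33

Monthly rate r = 14.3%/12 = 1.19167% = 0.0119167.
Each month: B ← B·(1+r) − $125.00.
Month 1: interest $24.43; balance after payment $1,949.43.
Month 2: interest $23.23; balance after payment $1,847.66.
Month 3: interest $22.02; balance after payment $1,744.68.
Month 4: interest $20.79; balance after payment $1,640.47.
Month 5: interest $19.55; balance after payment $1,535.02.
Month 6: interest $18.29; balance after payment $1,428.31.
Month 7: interest $17.02; balance after payment $1,320.33.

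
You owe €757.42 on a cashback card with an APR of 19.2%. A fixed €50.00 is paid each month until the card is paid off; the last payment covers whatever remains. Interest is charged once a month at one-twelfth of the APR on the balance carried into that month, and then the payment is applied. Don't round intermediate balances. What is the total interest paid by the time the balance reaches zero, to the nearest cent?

€116.99

Monthly rate r = 19.2%/12 = 1.6% = 0.016.
Payoff takes n = ⌈−ln(1 − rB₀/P)/ln(1+r)⌉ = ⌈17.486⌉ = 18 payments; the last is €24.41.
Total paid = 17·€50.00 + €24.41 = €874.41.
Total interest = total paid − principal = €874.41 − €757.42 = €116.99.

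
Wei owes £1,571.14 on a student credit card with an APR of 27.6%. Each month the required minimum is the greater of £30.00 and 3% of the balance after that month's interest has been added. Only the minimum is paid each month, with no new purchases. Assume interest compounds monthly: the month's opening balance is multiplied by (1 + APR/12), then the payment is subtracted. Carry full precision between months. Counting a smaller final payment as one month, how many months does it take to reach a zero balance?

Monthly rate r = 27.6%/12 = 2.3% = 0.023.
While 3% of the post-interest balance exceeds £30.00, each month B ← (B·(1+r))·(1 − 0.03), i.e. B shrinks by the factor (1+r)·0.97 = 0.99231.
This holds for months 1–62. Entering month 63 the balance is £973.54; 3% of the post-interest balance is now below £30.00, so the flat £30.00 minimum applies from here.
From month 63 a fixed £30.00 at rate r clears £973.54 in 61 more payments. Total: 62 + 61 = 123 months.

123 months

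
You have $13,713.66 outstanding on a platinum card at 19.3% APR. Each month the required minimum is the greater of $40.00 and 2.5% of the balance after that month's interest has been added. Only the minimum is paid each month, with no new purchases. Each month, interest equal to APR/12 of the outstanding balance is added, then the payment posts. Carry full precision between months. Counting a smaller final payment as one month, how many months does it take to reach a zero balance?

Monthly rate r = 19.3%/12 = 1.60833% = 0.0160833.
While 2.5% of the post-interest balance exceeds $40.00, each month B ← (B·(1+r))·(1 − 0.025), i.e. B shrinks by the factor (1+r)·0.975 = 0.99068.
This holds for months 1–232. Entering month 233 the balance is $1,562.53; 2.5% of the post-interest balance is now below $40.00, so the flat $40.00 minimum applies from here.
From month 233 a fixed $40.00 at rate r clears $1,562.53 in 63 more payments. Total: 232 + 63 = 295 months.

295 months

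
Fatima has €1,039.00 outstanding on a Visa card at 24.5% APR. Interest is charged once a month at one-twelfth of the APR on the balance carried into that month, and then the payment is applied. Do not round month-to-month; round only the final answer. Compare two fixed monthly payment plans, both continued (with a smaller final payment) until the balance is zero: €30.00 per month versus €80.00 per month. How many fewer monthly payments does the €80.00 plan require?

45 fewer payments

Monthly rate r = 24.5%/12 = 2.04167% = 0.0204167.
At €30.00/mo: n = ⌈−ln(1 − rB₀/P)/ln(1+r)⌉ = 61 payments (last €22.70); total interest = total paid − €1,039.00 = €783.70.
At €80.00/mo: 16 payments (last €19.70); total interest €180.70.
Payments saved = 61 − 16 = 45.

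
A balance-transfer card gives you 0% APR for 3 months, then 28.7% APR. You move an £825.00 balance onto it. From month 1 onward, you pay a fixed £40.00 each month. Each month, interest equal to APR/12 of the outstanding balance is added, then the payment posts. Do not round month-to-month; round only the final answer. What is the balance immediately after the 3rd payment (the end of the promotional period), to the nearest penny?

Promo months 1–3 at r₀ = 0%/12 = 0; months 4+ at r₁ = 28.7%/12 = 0.0239167.
After month 3 (no interest yet): B = £825.00 − 3·£40.00 = £705.00.

£705.00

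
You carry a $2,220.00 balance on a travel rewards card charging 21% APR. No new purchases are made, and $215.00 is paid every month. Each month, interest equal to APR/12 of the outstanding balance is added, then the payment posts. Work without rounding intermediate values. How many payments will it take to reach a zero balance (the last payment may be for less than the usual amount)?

Monthly rate r = 21%/12 = 1.75% = 0.0175.
Recurrence: B ← B·(1+r) − $215.00.
Month 1: interest $38.85; balance after payment $2,043.85.
Month 2: interest $35.77; balance after payment $1,864.62.
Closed form: n = −ln(1 − rB₀/P)/ln(1+r) = −ln(0.8193)/ln(1.0175) ≈ 11.488, so the balance reaches zero during payment 12.

12 payments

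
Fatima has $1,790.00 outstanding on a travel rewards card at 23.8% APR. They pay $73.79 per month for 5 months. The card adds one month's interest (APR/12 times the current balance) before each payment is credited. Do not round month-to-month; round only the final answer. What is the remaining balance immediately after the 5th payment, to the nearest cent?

Monthly rate r = 23.8%/12 = 1.98333% = 0.0198333.
Each month: B ← B·(1+r) − $73.79.
Month 1: interest $35.50; balance after payment $1,751.71.
Month 2: interest $34.74; balance after payment $1,712.66.
Month 3: interest $33.97; balance after payment $1,672.84.
Month 4: interest $33.18; balance after payment $1,632.23.
Month 5: interest $32.37; balance after payment $1,590.81.

$1,590.81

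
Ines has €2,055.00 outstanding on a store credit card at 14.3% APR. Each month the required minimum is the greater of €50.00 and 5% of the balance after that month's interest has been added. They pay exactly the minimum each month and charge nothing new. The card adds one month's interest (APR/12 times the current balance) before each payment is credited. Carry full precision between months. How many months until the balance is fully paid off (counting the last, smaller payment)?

Monthly rate r = 14.3%/12 = 1.19167% = 0.0119167.
While 5% of the post-interest balance exceeds €50.00, each month B ← (B·(1+r))·(1 − 0.05), i.e. B shrinks by the factor (1+r)·0.95 = 0.96132.
This holds for months 1–19. Entering month 20 the balance is €971.20; 5% of the post-interest balance is now below €50.00, so the flat €50.00 minimum applies from here.
From month 20 a fixed €50.00 at rate r clears €971.20 in 23 more payments. Total: 19 + 23 = 42 months.

42 months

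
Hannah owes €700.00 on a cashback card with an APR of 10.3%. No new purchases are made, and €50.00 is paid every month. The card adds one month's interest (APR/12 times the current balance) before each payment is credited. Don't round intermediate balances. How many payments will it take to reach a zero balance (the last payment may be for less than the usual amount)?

15 months

Monthly rate r = 10.3%/12 = 0.858333% = 0.00858333.
Recurrence: B ← B·(1+r) − €50.00.
Month 1: interest €6.01; balance after payment €656.01.
Month 2: interest €5.63; balance after payment €611.64.
Closed form: n = −ln(1 − rB₀/P)/ln(1+r) = −ln(0.87983)/ln(1.00858) ≈ 14.979, so the balance reaches zero during payment 15.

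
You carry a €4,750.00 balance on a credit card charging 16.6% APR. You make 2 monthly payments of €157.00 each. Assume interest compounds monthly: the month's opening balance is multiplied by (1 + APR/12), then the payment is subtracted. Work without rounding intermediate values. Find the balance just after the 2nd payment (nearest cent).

Monthly rate r = 16.6%/12 = 1.38333% = 0.0138333.
Each month: B ← B·(1+r) − €157.00.
Month 1: interest €65.71; balance after payment €4,658.71.
Month 2: interest €64.45; balance after payment €4,566.15.

€4,566.15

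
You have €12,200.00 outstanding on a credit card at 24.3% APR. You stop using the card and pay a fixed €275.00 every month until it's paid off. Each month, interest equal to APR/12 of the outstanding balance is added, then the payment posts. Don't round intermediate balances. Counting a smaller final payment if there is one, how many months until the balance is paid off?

115 months

Monthly rate r = 24.3%/12 = 2.025% = 0.02025.
Recurrence: B ← B·(1+r) − €275.00.
Month 1: interest €247.05; balance after payment €12,172.05.
Month 2: interest €246.48; balance after payment €12,143.53.
Closed form: n = −ln(1 − rB₀/P)/ln(1+r) = −ln(0.10164)/ln(1.02025) ≈ 114.046, so the balance reaches zero during payment 115.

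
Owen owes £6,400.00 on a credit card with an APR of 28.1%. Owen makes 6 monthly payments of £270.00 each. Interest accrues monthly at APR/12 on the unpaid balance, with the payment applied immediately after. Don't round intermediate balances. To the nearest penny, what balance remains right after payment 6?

£5,635.66

Monthly rate r = 28.1%/12 = 2.34167% = 0.0234167.
Each month: B ← B·(1+r) − £270.00.
Month 1: interest £149.87; balance after payment £6,279.87.
Month 2: interest £147.05; balance after payment £6,156.92.
Month 3: interest £144.17; balance after payment £6,031.09.
Month 4: interest £141.23; balance after payment £5,902.32.
Month 5: interest £138.21; balance after payment £5,770.54.
Month 6: interest £135.13; balance after payment £5,635.66.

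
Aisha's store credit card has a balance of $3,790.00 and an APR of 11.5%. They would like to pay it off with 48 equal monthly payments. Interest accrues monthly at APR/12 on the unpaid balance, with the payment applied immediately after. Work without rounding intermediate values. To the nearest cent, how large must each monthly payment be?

$98.88

Monthly rate r = 11.5%/12 = 0.958333% = 0.00958333.
Level-payment amortization: P = B₀·r / (1 − (1+r)^(−n)) = 3790.00·0.00958333 / (1 − 1.00958^(−48)).
Denominator 1 − (1+r)^(−48) = 0.367332211.
P = 36.3208 / 0.367332211 ≈ 98.88.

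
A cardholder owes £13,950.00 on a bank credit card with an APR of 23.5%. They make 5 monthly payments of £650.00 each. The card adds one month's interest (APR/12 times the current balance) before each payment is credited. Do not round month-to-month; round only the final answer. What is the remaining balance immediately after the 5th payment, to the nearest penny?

Monthly rate r = 23.5%/12 = 1.95833% = 0.0195833.
Each month: B ← B·(1+r) − £650.00.
Month 1: interest £273.19; balance after payment £13,573.19.
Month 2: interest £265.81; balance after payment £13,189.00.
Month 3: interest £258.28; balance after payment £12,797.28.
Month 4: interest £250.61; balance after payment £12,397.89.
Month 5: interest £242.79; balance after payment £11,990.69.

£11,990.69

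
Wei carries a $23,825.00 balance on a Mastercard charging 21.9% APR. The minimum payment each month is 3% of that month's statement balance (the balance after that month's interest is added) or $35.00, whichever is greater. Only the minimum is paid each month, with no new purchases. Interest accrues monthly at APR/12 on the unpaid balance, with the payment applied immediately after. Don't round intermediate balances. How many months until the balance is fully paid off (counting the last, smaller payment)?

296 months

Monthly rate r = 21.9%/12 = 1.825% = 0.01825.
While 3% of the post-interest balance exceeds $35.00, each month B ← (B·(1+r))·(1 − 0.03), i.e. B shrinks by the factor (1+r)·0.97 = 0.9877.
This holds for months 1–246. Entering month 247 the balance is $1,135.18; 3% of the post-interest balance is now below $35.00, so the flat $35.00 minimum applies from here.
From month 247 a fixed $35.00 at rate r clears $1,135.18 in 50 more payments. Total: 246 + 50 = 296 months.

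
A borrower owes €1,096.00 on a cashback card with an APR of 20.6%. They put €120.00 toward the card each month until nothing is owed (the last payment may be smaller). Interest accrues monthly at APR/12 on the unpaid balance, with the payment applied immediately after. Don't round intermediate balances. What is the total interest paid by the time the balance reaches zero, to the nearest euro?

€106

Monthly rate r = 20.6%/12 = 1.71667% = 0.0171667.
Payoff takes n = ⌈−ln(1 − rB₀/P)/ln(1+r)⌉ = ⌈10.019⌉ = 11 payments; the last is €2.33.
Total paid = 10·€120.00 + €2.33 = €1,202.33.
Total interest = total paid − principal = €1,202.33 − €1,096.00 = €106.33.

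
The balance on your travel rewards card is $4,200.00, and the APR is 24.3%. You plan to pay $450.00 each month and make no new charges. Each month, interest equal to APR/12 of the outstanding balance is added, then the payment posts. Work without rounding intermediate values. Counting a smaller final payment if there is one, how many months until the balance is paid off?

11 months

Monthly rate r = 24.3%/12 = 2.025% = 0.02025.
Recurrence: B ← B·(1+r) − $450.00.
Month 1: interest $85.05; balance after payment $3,835.05.
Month 2: interest $77.66; balance after payment $3,462.71.
Closed form: n = −ln(1 − rB₀/P)/ln(1+r) = −ln(0.811)/ln(1.02025) ≈ 10.449, so the balance reaches zero during payment 11.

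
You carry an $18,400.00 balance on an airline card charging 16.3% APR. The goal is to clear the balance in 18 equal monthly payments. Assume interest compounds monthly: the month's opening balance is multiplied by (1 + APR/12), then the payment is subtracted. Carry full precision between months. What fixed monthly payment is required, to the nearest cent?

$1,159.17

Monthly rate r = 16.3%/12 = 1.35833% = 0.0135833.
Level-payment amortization: P = B₀·r / (1 − (1+r)^(−n)) = 18400.00·0.0135833 / (1 − 1.01358^(−18)).
Denominator 1 − (1+r)^(−18) = 0.215614228.
P = 249.933 / 0.215614228 ≈ 1159.17.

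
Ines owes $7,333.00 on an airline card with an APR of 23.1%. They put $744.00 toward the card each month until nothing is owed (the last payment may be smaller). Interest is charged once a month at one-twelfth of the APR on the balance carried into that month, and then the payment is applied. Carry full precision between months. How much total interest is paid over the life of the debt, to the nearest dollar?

$877

Monthly rate r = 23.1%/12 = 1.925% = 0.01925.
Payoff takes n = ⌈−ln(1 − rB₀/P)/ln(1+r)⌉ = ⌈11.034⌉ = 12 payments; the last is $25.67.
Total paid = 11·$744.00 + $25.67 = $8,209.67.
Total interest = total paid − principal = $8,209.67 − $7,333.00 = $876.67.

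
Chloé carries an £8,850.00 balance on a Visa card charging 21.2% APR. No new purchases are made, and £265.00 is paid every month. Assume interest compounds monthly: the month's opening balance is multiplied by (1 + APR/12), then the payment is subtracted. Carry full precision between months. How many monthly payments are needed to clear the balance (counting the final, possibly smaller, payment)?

Monthly rate r = 21.2%/12 = 1.76667% = 0.0176667.
Recurrence: B ← B·(1+r) − £265.00.
Month 1: interest £156.35; balance after payment £8,741.35.
Month 2: interest £154.43; balance after payment £8,630.78.
Closed form: n = −ln(1 − rB₀/P)/ln(1+r) = −ln(0.41)/ln(1.01767) ≈ 50.912, so the balance reaches zero during payment 51.

51 months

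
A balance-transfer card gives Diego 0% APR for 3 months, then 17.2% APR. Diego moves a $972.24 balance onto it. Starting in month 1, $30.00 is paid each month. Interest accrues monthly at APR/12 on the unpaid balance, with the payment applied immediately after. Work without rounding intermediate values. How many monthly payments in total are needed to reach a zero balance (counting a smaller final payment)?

42 months

Promo months 1–3 at r₀ = 0%/12 = 0; months 4+ at r₁ = 17.2%/12 = 0.0143333.
After month 3 (no interest yet): B = $972.24 − 3·$30.00 = $882.24.
Then at r₁ with $30.00/mo: n₂ = −ln(1 − r₁·B/P)/ln(1+r₁) ≈ 38.46 → 39 more payments.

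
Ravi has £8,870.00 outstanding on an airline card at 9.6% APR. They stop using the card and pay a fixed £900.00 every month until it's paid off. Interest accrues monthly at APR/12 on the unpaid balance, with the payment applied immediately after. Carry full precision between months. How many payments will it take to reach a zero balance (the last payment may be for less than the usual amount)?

11 months

Monthly rate r = 9.6%/12 = 0.8% = 0.008.
Recurrence: B ← B·(1+r) − £900.00.
Month 1: interest £70.96; balance after payment £8,040.96.
Month 2: interest £64.33; balance after payment £7,205.29.
Closed form: n = −ln(1 − rB₀/P)/ln(1+r) = −ln(0.92116)/ln(1.008) ≈ 10.307, so the balance reaches zero during payment 11.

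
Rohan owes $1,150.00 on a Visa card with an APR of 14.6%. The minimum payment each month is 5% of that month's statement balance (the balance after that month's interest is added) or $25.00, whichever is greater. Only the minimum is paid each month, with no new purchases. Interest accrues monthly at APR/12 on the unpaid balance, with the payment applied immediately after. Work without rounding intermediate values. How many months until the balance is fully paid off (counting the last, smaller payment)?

45 months

Monthly rate r = 14.6%/12 = 1.21667% = 0.0121667.
While 5% of the post-interest balance exceeds $25.00, each month B ← (B·(1+r))·(1 − 0.05), i.e. B shrinks by the factor (1+r)·0.95 = 0.96156.
This holds for months 1–22. Entering month 23 the balance is $485.47; 5% of the post-interest balance is now below $25.00, so the flat $25.00 minimum applies from here.
From month 23 a fixed $25.00 at rate r clears $485.47 in 23 more payments. Total: 22 + 23 = 45 months.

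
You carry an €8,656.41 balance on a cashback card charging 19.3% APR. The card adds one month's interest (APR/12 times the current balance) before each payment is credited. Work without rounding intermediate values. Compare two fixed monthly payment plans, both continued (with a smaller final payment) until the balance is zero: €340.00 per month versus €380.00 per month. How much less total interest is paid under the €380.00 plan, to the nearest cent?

€356.64

Monthly rate r = 19.3%/12 = 1.60833% = 0.0160833.
At €340.00/mo: n = ⌈−ln(1 − rB₀/P)/ln(1+r)⌉ = 34 payments (last €4.90); total interest = total paid − €8,656.41 = €2,568.49.
At €380.00/mo: 29 payments (last €228.26); total interest €2,211.85.
Interest saved = €2,568.49 − €2,211.85 = €356.64.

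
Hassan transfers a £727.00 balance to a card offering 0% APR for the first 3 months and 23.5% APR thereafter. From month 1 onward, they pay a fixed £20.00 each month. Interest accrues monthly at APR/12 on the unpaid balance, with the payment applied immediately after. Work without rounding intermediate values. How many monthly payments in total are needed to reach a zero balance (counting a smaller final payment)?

Promo months 1–3 at r₀ = 0%/12 = 0; months 4+ at r₁ = 23.5%/12 = 0.0195833.
After month 3 (no interest yet): B = £727.00 − 3·£20.00 = £667.00.
Then at r₁ with £20.00/mo: n₂ = −ln(1 − r₁·B/P)/ln(1+r₁) ≈ 54.59 → 55 more payments.

58 payments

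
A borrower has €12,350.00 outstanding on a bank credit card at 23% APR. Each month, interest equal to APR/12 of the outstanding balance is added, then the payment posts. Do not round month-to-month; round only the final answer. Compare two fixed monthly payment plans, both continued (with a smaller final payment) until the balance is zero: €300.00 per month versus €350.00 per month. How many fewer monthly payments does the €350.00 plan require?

22 fewer payments

Monthly rate r = 23%/12 = 1.91667% = 0.0191667.
At €300.00/mo: n = ⌈−ln(1 − rB₀/P)/ln(1+r)⌉ = 82 payments (last €288.01); total interest = total paid − €12,350.00 = €12,238.01.
At €350.00/mo: 60 payments (last €145.24); total interest €8,445.24.
Payments saved = 82 − 60 = 22.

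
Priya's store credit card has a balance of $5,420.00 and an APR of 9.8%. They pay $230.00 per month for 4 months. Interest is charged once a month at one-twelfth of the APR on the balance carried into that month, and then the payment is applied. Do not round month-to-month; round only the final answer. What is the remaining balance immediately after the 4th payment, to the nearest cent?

Monthly rate r = 9.8%/12 = 0.816667% = 0.00816667.
Each month: B ← B·(1+r) − $230.00.
Month 1: interest $44.26; balance after payment $5,234.26.
Month 2: interest $42.75; balance after payment $5,047.01.
Month 3: interest $41.22; balance after payment $4,858.23.
Month 4: interest $39.68; balance after payment $4,667.90.

$4,667.90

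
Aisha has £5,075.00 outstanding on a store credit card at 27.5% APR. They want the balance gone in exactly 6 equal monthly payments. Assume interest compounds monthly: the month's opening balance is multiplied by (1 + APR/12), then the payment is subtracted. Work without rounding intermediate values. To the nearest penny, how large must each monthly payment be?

£914.96

Monthly rate r = 27.5%/12 = 2.29167% = 0.0229167.
Level-payment amortization: P = B₀·r / (1 − (1+r)^(−n)) = 5075.00·0.0229167 / (1 − 1.02292^(−6)).
Denominator 1 − (1+r)^(−6) = 0.127112104.
P = 116.302 / 0.127112104 ≈ 914.96.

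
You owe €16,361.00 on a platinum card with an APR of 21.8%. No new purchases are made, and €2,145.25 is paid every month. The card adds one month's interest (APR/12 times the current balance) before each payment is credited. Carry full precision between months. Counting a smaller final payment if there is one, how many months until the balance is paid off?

Monthly rate r = 21.8%/12 = 1.81667% = 0.0181667.
Recurrence: B ← B·(1+r) − €2,145.25.
Month 1: interest €297.22; balance after payment €14,512.97.
Month 2: interest €263.65; balance after payment €12,631.38.
Closed form: n = −ln(1 − rB₀/P)/ln(1+r) = −ln(0.86145)/ln(1.01817) ≈ 8.284, so the balance reaches zero during payment 9.

9 months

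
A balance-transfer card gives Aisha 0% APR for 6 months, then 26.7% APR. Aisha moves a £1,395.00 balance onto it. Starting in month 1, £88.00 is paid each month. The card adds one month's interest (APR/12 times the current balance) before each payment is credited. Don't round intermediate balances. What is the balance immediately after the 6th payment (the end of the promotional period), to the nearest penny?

£867.00

Promo months 1–6 at r₀ = 0%/12 = 0; months 7+ at r₁ = 26.7%/12 = 0.02225.
After month 6 (no interest yet): B = £1,395.00 − 6·£88.00 = £867.00.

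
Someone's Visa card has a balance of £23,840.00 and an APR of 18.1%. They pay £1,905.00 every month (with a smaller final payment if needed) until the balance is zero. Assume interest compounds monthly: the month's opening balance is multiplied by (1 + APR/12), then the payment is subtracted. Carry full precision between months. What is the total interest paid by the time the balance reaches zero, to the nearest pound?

£2,780

Monthly rate r = 18.1%/12 = 1.50833% = 0.0150833.
Payoff takes n = ⌈−ln(1 − rB₀/P)/ln(1+r)⌉ = ⌈13.973⌉ = 14 payments; the last is £1,854.55.
Total paid = 13·£1,905.00 + £1,854.55 = £26,619.55.
Total interest = total paid − principal = £26,619.55 − £23,840.00 = £2,779.55.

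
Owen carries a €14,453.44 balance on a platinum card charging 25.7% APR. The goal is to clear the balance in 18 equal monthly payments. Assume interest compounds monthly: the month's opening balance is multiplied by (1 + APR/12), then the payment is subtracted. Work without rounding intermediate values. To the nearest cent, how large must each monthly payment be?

Monthly rate r = 25.7%/12 = 2.14167% = 0.0214167.
Level-payment amortization: P = B₀·r / (1 − (1+r)^(−n)) = 14453.44·0.0214167 / (1 − 1.02142^(−18)).
Denominator 1 − (1+r)^(−18) = 0.317115777.
P = 309.545 / 0.317115777 ≈ 976.12.

€976.12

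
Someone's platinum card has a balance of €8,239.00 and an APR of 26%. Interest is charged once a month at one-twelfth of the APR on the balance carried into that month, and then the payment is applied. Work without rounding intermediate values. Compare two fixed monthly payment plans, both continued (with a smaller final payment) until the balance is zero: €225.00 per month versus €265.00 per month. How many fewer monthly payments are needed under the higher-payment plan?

Monthly rate r = 26%/12 = 2.16667% = 0.0216667.
At €225.00/mo: n = ⌈−ln(1 − rB₀/P)/ln(1+r)⌉ = 74 payments (last €127.85); total interest = total paid − €8,239.00 = €8,313.85.
At €265.00/mo: 53 payments (last €63.39); total interest €5,604.39.
Payments saved = 74 − 53 = 21.

21 fewer payments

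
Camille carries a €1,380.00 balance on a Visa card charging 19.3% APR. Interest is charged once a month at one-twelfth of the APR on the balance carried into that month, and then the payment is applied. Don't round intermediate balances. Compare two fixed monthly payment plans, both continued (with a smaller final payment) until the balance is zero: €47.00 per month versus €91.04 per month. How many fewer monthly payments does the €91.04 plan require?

23 fewer payments

Monthly rate r = 19.3%/12 = 1.60833% = 0.0160833.
At €47.00/mo: n = ⌈−ln(1 − rB₀/P)/ln(1+r)⌉ = 41 payments (last €2.63); total interest = total paid − €1,380.00 = €502.63.
At €91.04/mo: 18 payments (last €46.97); total interest €214.65.
Payments saved = 41 − 18 = 23.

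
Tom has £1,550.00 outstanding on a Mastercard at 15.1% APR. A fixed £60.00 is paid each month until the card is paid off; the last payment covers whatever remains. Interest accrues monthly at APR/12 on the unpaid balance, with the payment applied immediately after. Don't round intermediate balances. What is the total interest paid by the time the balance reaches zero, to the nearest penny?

£336.46

Monthly rate r = 15.1%/12 = 1.25833% = 0.0125833.
Payoff takes n = ⌈−ln(1 − rB₀/P)/ln(1+r)⌉ = ⌈31.440⌉ = 32 payments; the last is £26.46.
Total paid = 31·£60.00 + £26.46 = £1,886.46.
Total interest = total paid − principal = £1,886.46 − £1,550.00 = £336.46.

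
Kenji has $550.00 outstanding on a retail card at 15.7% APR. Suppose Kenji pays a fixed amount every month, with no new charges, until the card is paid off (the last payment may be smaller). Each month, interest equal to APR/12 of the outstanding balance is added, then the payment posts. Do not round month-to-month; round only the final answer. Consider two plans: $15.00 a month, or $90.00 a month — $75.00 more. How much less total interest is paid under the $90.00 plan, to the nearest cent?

Monthly rate r = 15.7%/12 = 1.30833% = 0.0130833.
At $15.00/mo: n = ⌈−ln(1 − rB₀/P)/ln(1+r)⌉ = 51 payments (last $4.02); total interest = total paid − $550.00 = $204.02.
At $90.00/mo: 7 payments (last $37.12); total interest $27.12.
Interest saved = $204.02 − $27.12 = $176.90.

$176.90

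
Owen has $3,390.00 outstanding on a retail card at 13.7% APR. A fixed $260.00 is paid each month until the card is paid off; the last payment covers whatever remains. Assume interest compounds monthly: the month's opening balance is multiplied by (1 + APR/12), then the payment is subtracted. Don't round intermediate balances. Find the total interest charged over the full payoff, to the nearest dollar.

Monthly rate r = 13.7%/12 = 1.14167% = 0.0114167.
Payoff takes n = ⌈−ln(1 − rB₀/P)/ln(1+r)⌉ = ⌈14.198⌉ = 15 payments; the last is $51.67.
Total paid = 14·$260.00 + $51.67 = $3,691.67.
Total interest = total paid − principal = $3,691.67 − $3,390.00 = $301.67.

$302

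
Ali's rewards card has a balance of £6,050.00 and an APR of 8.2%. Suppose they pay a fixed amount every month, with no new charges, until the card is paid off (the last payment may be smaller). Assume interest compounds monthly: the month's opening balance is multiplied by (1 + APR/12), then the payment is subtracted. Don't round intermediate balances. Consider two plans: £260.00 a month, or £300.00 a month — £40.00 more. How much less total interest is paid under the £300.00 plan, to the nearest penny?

Monthly rate r = 8.2%/12 = 0.683333% = 0.00683333.
At £260.00/mo: n = ⌈−ln(1 − rB₀/P)/ln(1+r)⌉ = 26 payments (last £111.66); total interest = total paid − £6,050.00 = £561.66.
At £300.00/mo: 22 payments (last £232.01); total interest £482.01.
Interest saved = £561.66 − £482.01 = £79.65.

£79.65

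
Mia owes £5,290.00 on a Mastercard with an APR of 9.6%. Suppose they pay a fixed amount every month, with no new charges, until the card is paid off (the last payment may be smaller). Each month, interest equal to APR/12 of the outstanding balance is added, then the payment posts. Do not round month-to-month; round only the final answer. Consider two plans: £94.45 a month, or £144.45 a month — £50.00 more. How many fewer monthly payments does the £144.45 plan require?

Monthly rate r = 9.6%/12 = 0.8% = 0.008.
At £94.45/mo: n = ⌈−ln(1 − rB₀/P)/ln(1+r)⌉ = 75 payments (last £55.63); total interest = total paid − £5,290.00 = £1,754.93.
At £144.45/mo: 44 payments (last £73.67); total interest £995.02.
Payments saved = 75 − 44 = 31.

31 fewer payments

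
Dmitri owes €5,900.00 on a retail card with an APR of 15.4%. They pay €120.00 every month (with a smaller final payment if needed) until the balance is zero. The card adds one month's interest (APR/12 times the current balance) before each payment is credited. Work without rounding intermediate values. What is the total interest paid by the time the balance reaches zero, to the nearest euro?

€3,481

Monthly rate r = 15.4%/12 = 1.28333% = 0.0128333.
Payoff takes n = ⌈−ln(1 − rB₀/P)/ln(1+r)⌉ = ⌈78.177⌉ = 79 payments; the last is €21.30.
Total paid = 78·€120.00 + €21.30 = €9,381.30.
Total interest = total paid − principal = €9,381.30 − €5,900.00 = €3,481.30.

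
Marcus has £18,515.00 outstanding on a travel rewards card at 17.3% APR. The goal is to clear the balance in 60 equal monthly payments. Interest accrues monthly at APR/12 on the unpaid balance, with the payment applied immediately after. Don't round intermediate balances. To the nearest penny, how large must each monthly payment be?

Monthly rate r = 17.3%/12 = 1.44167% = 0.0144167.
Level-payment amortization: P = B₀·r / (1 − (1+r)^(−n)) = 18515.00·0.0144167 / (1 − 1.01442^(−60)).
Denominator 1 − (1+r)^(−60) = 0.57634002.
P = 266.925 / 0.57634002 ≈ 463.14.

£463.14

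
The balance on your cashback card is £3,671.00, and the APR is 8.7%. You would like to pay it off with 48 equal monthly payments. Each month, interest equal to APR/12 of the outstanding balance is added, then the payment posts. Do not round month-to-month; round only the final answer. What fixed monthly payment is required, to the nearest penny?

Monthly rate r = 8.7%/12 = 0.725% = 0.00725.
Level-payment amortization: P = B₀·r / (1 − (1+r)^(−n)) = 3671.00·0.00725 / (1 − 1.00725^(−48)).
Denominator 1 − (1+r)^(−48) = 0.293014105.
P = 26.6147 / 0.293014105 ≈ 90.83.

£90.83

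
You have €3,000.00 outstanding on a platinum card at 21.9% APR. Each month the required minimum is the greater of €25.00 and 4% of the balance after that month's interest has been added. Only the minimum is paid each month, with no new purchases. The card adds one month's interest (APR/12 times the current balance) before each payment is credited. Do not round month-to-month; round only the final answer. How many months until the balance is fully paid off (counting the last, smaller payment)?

103 months

Monthly rate r = 21.9%/12 = 1.825% = 0.01825.
While 4% of the post-interest balance exceeds €25.00, each month B ← (B·(1+r))·(1 − 0.04), i.e. B shrinks by the factor (1+r)·0.96 = 0.97752.
This holds for months 1–70. Entering month 71 the balance is €610.83; 4% of the post-interest balance is now below €25.00, so the flat €25.00 minimum applies from here.
From month 71 a fixed €25.00 at rate r clears €610.83 in 33 more payments. Total: 70 + 33 = 103 months.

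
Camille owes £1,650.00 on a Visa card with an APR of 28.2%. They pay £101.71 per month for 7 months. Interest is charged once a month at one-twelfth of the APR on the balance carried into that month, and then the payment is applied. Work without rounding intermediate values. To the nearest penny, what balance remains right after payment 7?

Monthly rate r = 28.2%/12 = 2.35% = 0.0235.
Each month: B ← B·(1+r) − £101.71.
Month 1: interest £38.77; balance after payment £1,587.07.
Month 2: interest £37.30; balance after payment £1,522.65.
Month 3: interest £35.78; balance after payment £1,456.72.
Month 4: interest £34.23; balance after payment £1,389.25.
Month 5: interest £32.65; balance after payment £1,320.18.
Month 6: interest £31.02; balance after payment £1,249.50.
Month 7: interest £29.36; balance after payment £1,177.15.

£1,177.15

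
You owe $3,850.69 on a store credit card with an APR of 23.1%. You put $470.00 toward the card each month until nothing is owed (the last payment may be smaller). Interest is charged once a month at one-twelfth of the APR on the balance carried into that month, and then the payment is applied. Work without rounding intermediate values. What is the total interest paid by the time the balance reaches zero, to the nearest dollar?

$380

Monthly rate r = 23.1%/12 = 1.925% = 0.01925.
Payoff takes n = ⌈−ln(1 − rB₀/P)/ln(1+r)⌉ = ⌈9.002⌉ = 10 payments; the last is $0.81.
Total paid = 9·$470.00 + $0.81 = $4,230.81.
Total interest = total paid − principal = $4,230.81 − $3,850.69 = $380.12.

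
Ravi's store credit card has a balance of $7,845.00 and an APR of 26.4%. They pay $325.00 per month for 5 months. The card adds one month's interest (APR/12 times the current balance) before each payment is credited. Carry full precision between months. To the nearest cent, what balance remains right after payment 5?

Monthly rate r = 26.4%/12 = 2.2% = 0.022.
Each month: B ← B·(1+r) − $325.00.
Month 1: interest $172.59; balance after payment $7,692.59.
Month 2: interest $169.24; balance after payment $7,536.83.
Month 3: interest $165.81; balance after payment $7,377.64.
Month 4: interest $162.31; balance after payment $7,214.95.
Month 5: interest $158.73; balance after payment $7,048.67.

$7,048.67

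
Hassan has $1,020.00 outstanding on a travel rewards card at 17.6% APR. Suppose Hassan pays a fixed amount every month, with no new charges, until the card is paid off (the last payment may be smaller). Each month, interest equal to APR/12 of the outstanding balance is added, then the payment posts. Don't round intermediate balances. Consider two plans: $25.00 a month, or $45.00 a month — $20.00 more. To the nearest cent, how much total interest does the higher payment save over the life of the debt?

$317.39

Monthly rate r = 17.6%/12 = 1.46667% = 0.0146667.
At $25.00/mo: n = ⌈−ln(1 − rB₀/P)/ln(1+r)⌉ = 63 payments (last $16.47); total interest = total paid − $1,020.00 = $546.47.
At $45.00/mo: 28 payments (last $34.08); total interest $229.08.
Interest saved = $546.47 − $229.08 = $317.39.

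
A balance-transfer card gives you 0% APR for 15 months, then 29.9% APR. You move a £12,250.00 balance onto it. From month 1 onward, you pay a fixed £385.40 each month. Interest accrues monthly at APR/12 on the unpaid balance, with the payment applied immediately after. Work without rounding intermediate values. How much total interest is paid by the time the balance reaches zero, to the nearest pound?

Promo months 1–15 at r₀ = 0%/12 = 0; months 16+ at r₁ = 29.9%/12 = 0.0249167.
After month 15 (no interest yet): B = £12,250.00 − 15·£385.40 = £6,469.00.
Then at r₁ with £385.40/mo: n₂ = −ln(1 − r₁·B/P)/ln(1+r₁) ≈ 22.01 → 23 more payments.
Total paid = 37·£385.40 + £3.67 = £14,263.47; interest = £14,263.47 − £12,250.00 = £2,013.47.

£2,013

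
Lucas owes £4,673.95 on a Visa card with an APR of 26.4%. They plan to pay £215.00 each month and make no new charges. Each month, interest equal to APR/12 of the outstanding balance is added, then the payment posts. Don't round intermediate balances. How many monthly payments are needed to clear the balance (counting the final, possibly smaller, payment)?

Monthly rate r = 26.4%/12 = 2.2% = 0.022.
Recurrence: B ← B·(1+r) − £215.00.
Month 1: interest £102.83; balance after payment £4,561.78.
Month 2: interest £100.36; balance after payment £4,447.14.
Closed form: n = −ln(1 − rB₀/P)/ln(1+r) = −ln(0.52174)/ln(1.022) ≈ 29.897, so the balance reaches zero during payment 30.

30 payments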